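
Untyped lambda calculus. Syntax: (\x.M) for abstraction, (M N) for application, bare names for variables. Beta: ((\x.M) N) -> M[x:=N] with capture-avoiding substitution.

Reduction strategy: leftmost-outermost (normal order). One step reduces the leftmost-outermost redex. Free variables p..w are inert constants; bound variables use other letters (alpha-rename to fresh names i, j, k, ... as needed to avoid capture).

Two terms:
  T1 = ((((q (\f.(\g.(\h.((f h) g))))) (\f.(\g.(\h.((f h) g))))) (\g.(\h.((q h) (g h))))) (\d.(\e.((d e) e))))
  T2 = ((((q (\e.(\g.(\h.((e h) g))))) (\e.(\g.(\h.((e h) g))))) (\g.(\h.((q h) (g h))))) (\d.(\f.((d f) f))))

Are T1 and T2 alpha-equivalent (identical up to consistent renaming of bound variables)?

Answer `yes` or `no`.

Term 1: ((((q (\f.(\g.(\h.((f h) g))))) (\f.(\g.(\h.((f h) g))))) (\g.(\h.((q h) (g h))))) (\d.(\e.((d e) e))))
Term 2: ((((q (\e.(\g.(\h.((e h) g))))) (\e.(\g.(\h.((e h) g))))) (\g.(\h.((q h) (g h))))) (\d.(\f.((d f) f))))
Alpha-equivalence: compare structure up to binder renaming.
Result: True

Answer: yes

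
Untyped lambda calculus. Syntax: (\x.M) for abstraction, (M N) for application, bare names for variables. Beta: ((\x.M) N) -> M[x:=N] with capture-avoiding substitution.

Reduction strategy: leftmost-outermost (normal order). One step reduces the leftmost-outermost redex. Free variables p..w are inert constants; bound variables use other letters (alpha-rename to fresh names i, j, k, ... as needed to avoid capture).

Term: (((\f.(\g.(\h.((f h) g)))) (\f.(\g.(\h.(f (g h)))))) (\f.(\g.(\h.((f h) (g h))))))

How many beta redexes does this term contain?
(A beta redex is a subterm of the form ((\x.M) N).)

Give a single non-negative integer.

Answer: 1

Derivation:
Term: (((\f.(\g.(\h.((f h) g)))) (\f.(\g.(\h.(f (g h)))))) (\f.(\g.(\h.((f h) (g h))))))
  Redex: ((\f.(\g.(\h.((f h) g)))) (\f.(\g.(\h.(f (g h))))))
Total redexes: 1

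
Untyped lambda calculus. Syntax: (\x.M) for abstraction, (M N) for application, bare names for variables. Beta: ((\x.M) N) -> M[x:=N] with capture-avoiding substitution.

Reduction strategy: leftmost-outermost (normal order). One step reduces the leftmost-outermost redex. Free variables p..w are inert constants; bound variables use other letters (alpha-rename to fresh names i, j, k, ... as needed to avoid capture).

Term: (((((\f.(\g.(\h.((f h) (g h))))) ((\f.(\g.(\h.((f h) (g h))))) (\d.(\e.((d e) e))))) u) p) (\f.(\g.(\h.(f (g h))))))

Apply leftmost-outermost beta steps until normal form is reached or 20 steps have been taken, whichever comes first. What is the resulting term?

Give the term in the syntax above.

Step 0: (((((\f.(\g.(\h.((f h) (g h))))) ((\f.(\g.(\h.((f h) (g h))))) (\d.(\e.((d e) e))))) u) p) (\f.(\g.(\h.(f (g h))))))
Step 1: ((((\g.(\h.((((\f.(\g.(\h.((f h) (g h))))) (\d.(\e.((d e) e)))) h) (g h)))) u) p) (\f.(\g.(\h.(f (g h))))))
Step 2: (((\h.((((\f.(\g.(\h.((f h) (g h))))) (\d.(\e.((d e) e)))) h) (u h))) p) (\f.(\g.(\h.(f (g h))))))
Step 3: (((((\f.(\g.(\h.((f h) (g h))))) (\d.(\e.((d e) e)))) p) (u p)) (\f.(\g.(\h.(f (g h))))))
Step 4: ((((\g.(\h.(((\d.(\e.((d e) e))) h) (g h)))) p) (u p)) (\f.(\g.(\h.(f (g h))))))
Step 5: (((\h.(((\d.(\e.((d e) e))) h) (p h))) (u p)) (\f.(\g.(\h.(f (g h))))))
Step 6: ((((\d.(\e.((d e) e))) (u p)) (p (u p))) (\f.(\g.(\h.(f (g h))))))
Step 7: (((\e.(((u p) e) e)) (p (u p))) (\f.(\g.(\h.(f (g h))))))
Step 8: ((((u p) (p (u p))) (p (u p))) (\f.(\g.(\h.(f (g h))))))

Answer: ((((u p) (p (u p))) (p (u p))) (\f.(\g.(\h.(f (g h))))))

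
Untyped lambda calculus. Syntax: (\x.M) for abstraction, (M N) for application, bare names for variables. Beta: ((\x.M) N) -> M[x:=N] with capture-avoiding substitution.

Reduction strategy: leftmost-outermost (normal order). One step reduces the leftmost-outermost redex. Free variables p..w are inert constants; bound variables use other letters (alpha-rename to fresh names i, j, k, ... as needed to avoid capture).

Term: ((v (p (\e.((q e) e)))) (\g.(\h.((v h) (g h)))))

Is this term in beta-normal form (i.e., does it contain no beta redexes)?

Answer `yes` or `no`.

Term: ((v (p (\e.((q e) e)))) (\g.(\h.((v h) (g h)))))
No beta redexes found.

Answer: yes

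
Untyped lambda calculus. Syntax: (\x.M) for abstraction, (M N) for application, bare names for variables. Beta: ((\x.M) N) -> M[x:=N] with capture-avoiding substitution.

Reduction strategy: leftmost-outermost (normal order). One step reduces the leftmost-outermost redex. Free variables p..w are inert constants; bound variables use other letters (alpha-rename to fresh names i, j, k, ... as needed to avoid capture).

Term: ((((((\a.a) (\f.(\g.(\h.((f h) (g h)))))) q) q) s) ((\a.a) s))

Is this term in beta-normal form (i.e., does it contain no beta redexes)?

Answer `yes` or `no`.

Term: ((((((\a.a) (\f.(\g.(\h.((f h) (g h)))))) q) q) s) ((\a.a) s))
Found 2 beta redex(es).

Answer: no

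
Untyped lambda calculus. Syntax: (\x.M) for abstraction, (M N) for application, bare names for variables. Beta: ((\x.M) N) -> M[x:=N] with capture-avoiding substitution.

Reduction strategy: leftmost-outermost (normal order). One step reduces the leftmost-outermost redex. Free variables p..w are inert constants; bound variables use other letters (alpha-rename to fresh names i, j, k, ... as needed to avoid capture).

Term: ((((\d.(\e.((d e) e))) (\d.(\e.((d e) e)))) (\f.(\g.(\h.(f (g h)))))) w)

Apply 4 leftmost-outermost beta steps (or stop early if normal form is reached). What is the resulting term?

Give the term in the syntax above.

Step 0: ((((\d.(\e.((d e) e))) (\d.(\e.((d e) e)))) (\f.(\g.(\h.(f (g h)))))) w)
Step 1: (((\e.(((\d.(\e.((d e) e))) e) e)) (\f.(\g.(\h.(f (g h)))))) w)
Step 2: ((((\d.(\e.((d e) e))) (\f.(\g.(\h.(f (g h)))))) (\f.(\g.(\h.(f (g h)))))) w)
Step 3: (((\e.(((\f.(\g.(\h.(f (g h))))) e) e)) (\f.(\g.(\h.(f (g h)))))) w)
Step 4: ((((\f.(\g.(\h.(f (g h))))) (\f.(\g.(\h.(f (g h)))))) (\f.(\g.(\h.(f (g h)))))) w)

Answer: ((((\f.(\g.(\h.(f (g h))))) (\f.(\g.(\h.(f (g h)))))) (\f.(\g.(\h.(f (g h)))))) w)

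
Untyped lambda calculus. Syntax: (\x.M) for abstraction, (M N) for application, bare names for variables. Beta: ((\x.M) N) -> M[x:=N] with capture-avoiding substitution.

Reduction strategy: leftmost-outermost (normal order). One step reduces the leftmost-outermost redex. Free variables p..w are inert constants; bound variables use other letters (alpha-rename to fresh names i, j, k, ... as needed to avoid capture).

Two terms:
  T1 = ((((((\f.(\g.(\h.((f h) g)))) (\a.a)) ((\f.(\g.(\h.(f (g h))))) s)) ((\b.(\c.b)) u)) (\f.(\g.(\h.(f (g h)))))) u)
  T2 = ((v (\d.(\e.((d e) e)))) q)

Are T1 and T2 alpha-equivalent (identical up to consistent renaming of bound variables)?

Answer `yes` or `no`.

Answer: no

Derivation:
Term 1: ((((((\f.(\g.(\h.((f h) g)))) (\a.a)) ((\f.(\g.(\h.(f (g h))))) s)) ((\b.(\c.b)) u)) (\f.(\g.(\h.(f (g h)))))) u)
Term 2: ((v (\d.(\e.((d e) e)))) q)
Alpha-equivalence: compare structure up to binder renaming.
Result: False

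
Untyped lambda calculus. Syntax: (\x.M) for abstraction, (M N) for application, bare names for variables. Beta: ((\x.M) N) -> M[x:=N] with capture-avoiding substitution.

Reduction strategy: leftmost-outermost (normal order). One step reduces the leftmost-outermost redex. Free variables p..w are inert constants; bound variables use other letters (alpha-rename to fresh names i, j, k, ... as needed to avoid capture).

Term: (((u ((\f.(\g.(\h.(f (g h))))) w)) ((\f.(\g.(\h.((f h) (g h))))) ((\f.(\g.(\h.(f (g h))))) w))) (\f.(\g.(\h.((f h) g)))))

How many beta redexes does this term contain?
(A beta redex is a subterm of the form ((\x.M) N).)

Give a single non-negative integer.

Answer: 3

Derivation:
Term: (((u ((\f.(\g.(\h.(f (g h))))) w)) ((\f.(\g.(\h.((f h) (g h))))) ((\f.(\g.(\h.(f (g h))))) w))) (\f.(\g.(\h.((f h) g)))))
  Redex: ((\f.(\g.(\h.(f (g h))))) w)
  Redex: ((\f.(\g.(\h.((f h) (g h))))) ((\f.(\g.(\h.(f (g h))))) w))
  Redex: ((\f.(\g.(\h.(f (g h))))) w)
Total redexes: 3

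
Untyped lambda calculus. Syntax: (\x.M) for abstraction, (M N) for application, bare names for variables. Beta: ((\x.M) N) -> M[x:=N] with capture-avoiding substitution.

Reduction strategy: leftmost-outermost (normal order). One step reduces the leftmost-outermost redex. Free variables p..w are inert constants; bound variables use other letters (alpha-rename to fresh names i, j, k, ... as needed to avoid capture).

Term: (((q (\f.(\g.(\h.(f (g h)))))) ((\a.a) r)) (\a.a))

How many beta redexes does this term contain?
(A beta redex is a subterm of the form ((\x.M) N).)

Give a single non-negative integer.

Answer: 1

Derivation:
Term: (((q (\f.(\g.(\h.(f (g h)))))) ((\a.a) r)) (\a.a))
  Redex: ((\a.a) r)
Total redexes: 1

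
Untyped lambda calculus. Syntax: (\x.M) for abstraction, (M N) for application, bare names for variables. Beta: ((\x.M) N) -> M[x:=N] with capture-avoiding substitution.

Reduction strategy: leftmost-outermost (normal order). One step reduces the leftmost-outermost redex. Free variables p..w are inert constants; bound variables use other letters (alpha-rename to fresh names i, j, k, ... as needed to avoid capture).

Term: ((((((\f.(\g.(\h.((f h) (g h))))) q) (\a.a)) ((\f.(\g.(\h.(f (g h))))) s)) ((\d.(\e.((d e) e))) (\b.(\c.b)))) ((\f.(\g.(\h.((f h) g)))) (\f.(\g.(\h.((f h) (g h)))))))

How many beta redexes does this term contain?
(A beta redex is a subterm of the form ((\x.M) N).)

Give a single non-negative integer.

Answer: 4

Derivation:
Term: ((((((\f.(\g.(\h.((f h) (g h))))) q) (\a.a)) ((\f.(\g.(\h.(f (g h))))) s)) ((\d.(\e.((d e) e))) (\b.(\c.b)))) ((\f.(\g.(\h.((f h) g)))) (\f.(\g.(\h.((f h) (g h)))))))
  Redex: ((\f.(\g.(\h.((f h) (g h))))) q)
  Redex: ((\f.(\g.(\h.(f (g h))))) s)
  Redex: ((\d.(\e.((d e) e))) (\b.(\c.b)))
  Redex: ((\f.(\g.(\h.((f h) g)))) (\f.(\g.(\h.((f h) (g h))))))
Total redexes: 4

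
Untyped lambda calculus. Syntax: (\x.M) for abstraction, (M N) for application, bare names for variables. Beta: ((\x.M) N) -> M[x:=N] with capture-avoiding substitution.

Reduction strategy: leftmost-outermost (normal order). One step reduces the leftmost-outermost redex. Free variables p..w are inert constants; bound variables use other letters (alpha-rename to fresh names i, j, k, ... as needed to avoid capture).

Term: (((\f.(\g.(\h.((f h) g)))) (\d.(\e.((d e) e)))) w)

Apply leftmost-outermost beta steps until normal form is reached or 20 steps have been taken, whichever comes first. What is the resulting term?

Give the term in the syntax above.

Answer: (\h.((h w) w))

Derivation:
Step 0: (((\f.(\g.(\h.((f h) g)))) (\d.(\e.((d e) e)))) w)
Step 1: ((\g.(\h.(((\d.(\e.((d e) e))) h) g))) w)
Step 2: (\h.(((\d.(\e.((d e) e))) h) w))
Step 3: (\h.((\e.((h e) e)) w))
Step 4: (\h.((h w) w))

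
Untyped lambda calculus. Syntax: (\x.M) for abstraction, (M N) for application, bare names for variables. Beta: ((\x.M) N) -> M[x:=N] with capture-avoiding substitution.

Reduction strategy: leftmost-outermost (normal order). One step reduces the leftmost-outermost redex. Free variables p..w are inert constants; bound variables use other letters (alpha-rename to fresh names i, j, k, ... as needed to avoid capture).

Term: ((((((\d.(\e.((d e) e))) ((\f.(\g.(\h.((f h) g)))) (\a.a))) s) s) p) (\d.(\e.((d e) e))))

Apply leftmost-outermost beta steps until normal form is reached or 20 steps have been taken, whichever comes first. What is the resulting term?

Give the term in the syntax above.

Step 0: ((((((\d.(\e.((d e) e))) ((\f.(\g.(\h.((f h) g)))) (\a.a))) s) s) p) (\d.(\e.((d e) e))))
Step 1: (((((\e.((((\f.(\g.(\h.((f h) g)))) (\a.a)) e) e)) s) s) p) (\d.(\e.((d e) e))))
Step 2: (((((((\f.(\g.(\h.((f h) g)))) (\a.a)) s) s) s) p) (\d.(\e.((d e) e))))
Step 3: ((((((\g.(\h.(((\a.a) h) g))) s) s) s) p) (\d.(\e.((d e) e))))
Step 4: (((((\h.(((\a.a) h) s)) s) s) p) (\d.(\e.((d e) e))))
Step 5: ((((((\a.a) s) s) s) p) (\d.(\e.((d e) e))))
Step 6: ((((s s) s) p) (\d.(\e.((d e) e))))

Answer: ((((s s) s) p) (\d.(\e.((d e) e))))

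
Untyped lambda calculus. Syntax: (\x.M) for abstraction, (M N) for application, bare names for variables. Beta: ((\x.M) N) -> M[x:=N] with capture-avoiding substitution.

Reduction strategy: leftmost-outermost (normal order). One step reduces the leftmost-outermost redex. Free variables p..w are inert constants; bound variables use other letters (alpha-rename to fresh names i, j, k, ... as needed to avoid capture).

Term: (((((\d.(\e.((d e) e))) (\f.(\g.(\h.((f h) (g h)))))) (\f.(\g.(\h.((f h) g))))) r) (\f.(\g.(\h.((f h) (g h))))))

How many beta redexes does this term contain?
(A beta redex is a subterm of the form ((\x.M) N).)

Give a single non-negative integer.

Term: (((((\d.(\e.((d e) e))) (\f.(\g.(\h.((f h) (g h)))))) (\f.(\g.(\h.((f h) g))))) r) (\f.(\g.(\h.((f h) (g h))))))
  Redex: ((\d.(\e.((d e) e))) (\f.(\g.(\h.((f h) (g h))))))
Total redexes: 1

Answer: 1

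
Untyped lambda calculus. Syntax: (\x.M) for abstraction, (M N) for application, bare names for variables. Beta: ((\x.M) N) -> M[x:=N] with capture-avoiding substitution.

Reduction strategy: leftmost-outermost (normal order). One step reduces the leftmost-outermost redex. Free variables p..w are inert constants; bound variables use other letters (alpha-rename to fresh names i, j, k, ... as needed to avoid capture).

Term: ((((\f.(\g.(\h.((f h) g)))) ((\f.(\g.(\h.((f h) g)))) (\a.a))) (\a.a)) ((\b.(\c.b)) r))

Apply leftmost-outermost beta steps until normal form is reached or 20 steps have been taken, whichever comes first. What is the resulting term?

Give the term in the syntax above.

Step 0: ((((\f.(\g.(\h.((f h) g)))) ((\f.(\g.(\h.((f h) g)))) (\a.a))) (\a.a)) ((\b.(\c.b)) r))
Step 1: (((\g.(\h.((((\f.(\g.(\h.((f h) g)))) (\a.a)) h) g))) (\a.a)) ((\b.(\c.b)) r))
Step 2: ((\h.((((\f.(\g.(\h.((f h) g)))) (\a.a)) h) (\a.a))) ((\b.(\c.b)) r))
Step 3: ((((\f.(\g.(\h.((f h) g)))) (\a.a)) ((\b.(\c.b)) r)) (\a.a))
Step 4: (((\g.(\h.(((\a.a) h) g))) ((\b.(\c.b)) r)) (\a.a))
Step 5: ((\h.(((\a.a) h) ((\b.(\c.b)) r))) (\a.a))
Step 6: (((\a.a) (\a.a)) ((\b.(\c.b)) r))
Step 7: ((\a.a) ((\b.(\c.b)) r))
Step 8: ((\b.(\c.b)) r)
Step 9: (\c.r)

Answer: (\c.r)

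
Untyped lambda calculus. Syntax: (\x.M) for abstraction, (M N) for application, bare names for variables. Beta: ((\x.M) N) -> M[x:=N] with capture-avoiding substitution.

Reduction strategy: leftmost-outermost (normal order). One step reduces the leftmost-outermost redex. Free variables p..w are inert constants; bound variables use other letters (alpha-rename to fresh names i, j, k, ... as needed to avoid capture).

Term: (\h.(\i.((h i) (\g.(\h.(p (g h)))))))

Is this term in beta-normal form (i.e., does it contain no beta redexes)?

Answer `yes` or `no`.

Answer: yes

Derivation:
Term: (\h.(\i.((h i) (\g.(\h.(p (g h)))))))
No beta redexes found.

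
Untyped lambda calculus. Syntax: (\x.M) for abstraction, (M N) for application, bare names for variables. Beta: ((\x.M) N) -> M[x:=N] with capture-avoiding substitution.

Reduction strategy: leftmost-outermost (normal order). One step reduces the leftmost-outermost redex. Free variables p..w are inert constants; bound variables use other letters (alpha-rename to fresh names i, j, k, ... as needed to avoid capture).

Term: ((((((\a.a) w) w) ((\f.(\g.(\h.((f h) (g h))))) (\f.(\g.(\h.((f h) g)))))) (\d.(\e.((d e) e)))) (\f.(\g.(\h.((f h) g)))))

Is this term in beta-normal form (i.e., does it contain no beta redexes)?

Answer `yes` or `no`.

Term: ((((((\a.a) w) w) ((\f.(\g.(\h.((f h) (g h))))) (\f.(\g.(\h.((f h) g)))))) (\d.(\e.((d e) e)))) (\f.(\g.(\h.((f h) g)))))
Found 2 beta redex(es).

Answer: no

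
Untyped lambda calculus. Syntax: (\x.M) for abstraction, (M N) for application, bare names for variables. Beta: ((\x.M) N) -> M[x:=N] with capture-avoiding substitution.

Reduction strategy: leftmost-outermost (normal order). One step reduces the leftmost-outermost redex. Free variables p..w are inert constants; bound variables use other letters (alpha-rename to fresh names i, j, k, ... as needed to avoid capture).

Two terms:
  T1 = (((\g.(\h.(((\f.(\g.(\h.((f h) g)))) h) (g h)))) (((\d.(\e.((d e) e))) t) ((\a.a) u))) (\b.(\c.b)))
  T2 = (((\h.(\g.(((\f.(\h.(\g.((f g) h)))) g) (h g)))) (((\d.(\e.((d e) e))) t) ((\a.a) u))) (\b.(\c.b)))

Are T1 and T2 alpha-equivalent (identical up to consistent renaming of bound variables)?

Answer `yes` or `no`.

Term 1: (((\g.(\h.(((\f.(\g.(\h.((f h) g)))) h) (g h)))) (((\d.(\e.((d e) e))) t) ((\a.a) u))) (\b.(\c.b)))
Term 2: (((\h.(\g.(((\f.(\h.(\g.((f g) h)))) g) (h g)))) (((\d.(\e.((d e) e))) t) ((\a.a) u))) (\b.(\c.b)))
Alpha-equivalence: compare structure up to binder renaming.
Result: True

Answer: yes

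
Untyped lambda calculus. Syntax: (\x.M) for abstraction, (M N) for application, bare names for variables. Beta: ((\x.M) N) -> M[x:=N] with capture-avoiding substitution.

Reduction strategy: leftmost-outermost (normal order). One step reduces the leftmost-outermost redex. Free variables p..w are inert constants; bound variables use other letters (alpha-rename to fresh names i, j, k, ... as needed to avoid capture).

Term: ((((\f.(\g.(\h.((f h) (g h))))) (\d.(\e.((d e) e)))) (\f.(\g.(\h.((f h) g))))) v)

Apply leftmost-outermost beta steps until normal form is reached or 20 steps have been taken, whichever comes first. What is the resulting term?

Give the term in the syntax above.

Answer: ((v (\g.(\h.((v h) g)))) (\g.(\h.((v h) g))))

Derivation:
Step 0: ((((\f.(\g.(\h.((f h) (g h))))) (\d.(\e.((d e) e)))) (\f.(\g.(\h.((f h) g))))) v)
Step 1: (((\g.(\h.(((\d.(\e.((d e) e))) h) (g h)))) (\f.(\g.(\h.((f h) g))))) v)
Step 2: ((\h.(((\d.(\e.((d e) e))) h) ((\f.(\g.(\h.((f h) g)))) h))) v)
Step 3: (((\d.(\e.((d e) e))) v) ((\f.(\g.(\h.((f h) g)))) v))
Step 4: ((\e.((v e) e)) ((\f.(\g.(\h.((f h) g)))) v))
Step 5: ((v ((\f.(\g.(\h.((f h) g)))) v)) ((\f.(\g.(\h.((f h) g)))) v))
Step 6: ((v (\g.(\h.((v h) g)))) ((\f.(\g.(\h.((f h) g)))) v))
Step 7: ((v (\g.(\h.((v h) g)))) (\g.(\h.((v h) g))))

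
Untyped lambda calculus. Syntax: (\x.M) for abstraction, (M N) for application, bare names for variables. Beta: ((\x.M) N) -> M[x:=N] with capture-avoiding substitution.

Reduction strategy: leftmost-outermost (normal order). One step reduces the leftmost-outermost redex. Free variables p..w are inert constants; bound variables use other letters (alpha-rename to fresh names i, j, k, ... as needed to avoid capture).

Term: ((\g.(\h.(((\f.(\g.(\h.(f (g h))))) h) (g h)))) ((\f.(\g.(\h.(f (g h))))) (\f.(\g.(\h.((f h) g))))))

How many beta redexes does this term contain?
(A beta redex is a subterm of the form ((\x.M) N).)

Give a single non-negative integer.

Term: ((\g.(\h.(((\f.(\g.(\h.(f (g h))))) h) (g h)))) ((\f.(\g.(\h.(f (g h))))) (\f.(\g.(\h.((f h) g))))))
  Redex: ((\g.(\h.(((\f.(\g.(\h.(f (g h))))) h) (g h)))) ((\f.(\g.(\h.(f (g h))))) (\f.(\g.(\h.((f h) g))))))
  Redex: ((\f.(\g.(\h.(f (g h))))) h)
  Redex: ((\f.(\g.(\h.(f (g h))))) (\f.(\g.(\h.((f h) g)))))
Total redexes: 3

Answer: 3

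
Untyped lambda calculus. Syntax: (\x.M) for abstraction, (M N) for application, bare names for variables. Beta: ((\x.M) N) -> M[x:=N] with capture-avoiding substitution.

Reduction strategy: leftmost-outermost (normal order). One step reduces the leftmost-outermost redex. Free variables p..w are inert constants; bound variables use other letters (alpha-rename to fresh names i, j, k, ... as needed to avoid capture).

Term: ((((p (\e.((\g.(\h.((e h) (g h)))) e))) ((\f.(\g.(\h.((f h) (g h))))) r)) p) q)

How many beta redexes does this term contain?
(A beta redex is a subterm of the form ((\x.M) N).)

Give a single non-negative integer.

Answer: 2

Derivation:
Term: ((((p (\e.((\g.(\h.((e h) (g h)))) e))) ((\f.(\g.(\h.((f h) (g h))))) r)) p) q)
  Redex: ((\g.(\h.((e h) (g h)))) e)
  Redex: ((\f.(\g.(\h.((f h) (g h))))) r)
Total redexes: 2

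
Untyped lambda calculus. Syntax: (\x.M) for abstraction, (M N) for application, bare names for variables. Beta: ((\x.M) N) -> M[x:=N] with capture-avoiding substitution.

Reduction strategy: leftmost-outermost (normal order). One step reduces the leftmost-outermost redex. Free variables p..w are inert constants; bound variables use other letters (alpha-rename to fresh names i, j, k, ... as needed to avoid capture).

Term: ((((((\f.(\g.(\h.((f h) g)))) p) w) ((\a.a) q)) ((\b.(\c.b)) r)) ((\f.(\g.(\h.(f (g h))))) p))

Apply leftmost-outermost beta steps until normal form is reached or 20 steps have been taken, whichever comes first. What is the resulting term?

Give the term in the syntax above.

Answer: ((((p q) w) (\c.r)) (\g.(\h.(p (g h)))))

Derivation:
Step 0: ((((((\f.(\g.(\h.((f h) g)))) p) w) ((\a.a) q)) ((\b.(\c.b)) r)) ((\f.(\g.(\h.(f (g h))))) p))
Step 1: (((((\g.(\h.((p h) g))) w) ((\a.a) q)) ((\b.(\c.b)) r)) ((\f.(\g.(\h.(f (g h))))) p))
Step 2: ((((\h.((p h) w)) ((\a.a) q)) ((\b.(\c.b)) r)) ((\f.(\g.(\h.(f (g h))))) p))
Step 3: ((((p ((\a.a) q)) w) ((\b.(\c.b)) r)) ((\f.(\g.(\h.(f (g h))))) p))
Step 4: ((((p q) w) ((\b.(\c.b)) r)) ((\f.(\g.(\h.(f (g h))))) p))
Step 5: ((((p q) w) (\c.r)) ((\f.(\g.(\h.(f (g h))))) p))
Step 6: ((((p q) w) (\c.r)) (\g.(\h.(p (g h)))))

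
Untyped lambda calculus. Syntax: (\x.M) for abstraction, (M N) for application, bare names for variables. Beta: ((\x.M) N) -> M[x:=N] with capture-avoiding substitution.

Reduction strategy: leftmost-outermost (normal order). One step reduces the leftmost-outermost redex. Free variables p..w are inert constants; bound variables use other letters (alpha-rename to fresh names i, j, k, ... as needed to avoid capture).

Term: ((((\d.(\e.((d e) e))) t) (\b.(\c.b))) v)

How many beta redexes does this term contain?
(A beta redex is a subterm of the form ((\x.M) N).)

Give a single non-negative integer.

Answer: 1

Derivation:
Term: ((((\d.(\e.((d e) e))) t) (\b.(\c.b))) v)
  Redex: ((\d.(\e.((d e) e))) t)
Total redexes: 1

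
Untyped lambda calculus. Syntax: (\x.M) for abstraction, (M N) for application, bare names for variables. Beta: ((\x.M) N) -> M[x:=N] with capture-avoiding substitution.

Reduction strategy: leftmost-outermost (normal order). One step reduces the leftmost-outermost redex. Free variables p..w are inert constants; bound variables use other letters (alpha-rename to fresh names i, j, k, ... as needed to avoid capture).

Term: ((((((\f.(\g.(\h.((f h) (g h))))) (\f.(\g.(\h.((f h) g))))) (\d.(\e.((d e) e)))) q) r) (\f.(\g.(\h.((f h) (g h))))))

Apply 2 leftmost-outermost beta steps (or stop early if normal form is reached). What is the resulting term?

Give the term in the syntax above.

Step 0: ((((((\f.(\g.(\h.((f h) (g h))))) (\f.(\g.(\h.((f h) g))))) (\d.(\e.((d e) e)))) q) r) (\f.(\g.(\h.((f h) (g h))))))
Step 1: (((((\g.(\h.(((\f.(\g.(\h.((f h) g)))) h) (g h)))) (\d.(\e.((d e) e)))) q) r) (\f.(\g.(\h.((f h) (g h))))))
Step 2: ((((\h.(((\f.(\g.(\h.((f h) g)))) h) ((\d.(\e.((d e) e))) h))) q) r) (\f.(\g.(\h.((f h) (g h))))))

Answer: ((((\h.(((\f.(\g.(\h.((f h) g)))) h) ((\d.(\e.((d e) e))) h))) q) r) (\f.(\g.(\h.((f h) (g h))))))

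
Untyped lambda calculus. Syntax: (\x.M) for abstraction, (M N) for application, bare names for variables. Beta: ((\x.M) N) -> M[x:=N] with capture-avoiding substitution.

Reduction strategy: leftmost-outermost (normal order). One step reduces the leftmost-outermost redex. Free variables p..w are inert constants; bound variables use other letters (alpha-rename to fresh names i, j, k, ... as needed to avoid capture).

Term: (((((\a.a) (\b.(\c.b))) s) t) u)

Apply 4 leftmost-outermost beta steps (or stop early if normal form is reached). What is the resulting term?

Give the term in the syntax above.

Answer: (s u)

Derivation:
Step 0: (((((\a.a) (\b.(\c.b))) s) t) u)
Step 1: ((((\b.(\c.b)) s) t) u)
Step 2: (((\c.s) t) u)
Step 3: (s u)
Step 4: (normal form reached)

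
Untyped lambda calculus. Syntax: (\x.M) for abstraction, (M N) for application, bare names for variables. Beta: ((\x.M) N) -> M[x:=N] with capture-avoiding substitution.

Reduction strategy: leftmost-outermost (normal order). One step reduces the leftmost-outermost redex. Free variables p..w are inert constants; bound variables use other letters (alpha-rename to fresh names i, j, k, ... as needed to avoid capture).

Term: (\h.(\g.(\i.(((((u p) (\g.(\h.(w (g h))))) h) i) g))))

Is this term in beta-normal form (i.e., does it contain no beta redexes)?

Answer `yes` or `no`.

Answer: yes

Derivation:
Term: (\h.(\g.(\i.(((((u p) (\g.(\h.(w (g h))))) h) i) g))))
No beta redexes found.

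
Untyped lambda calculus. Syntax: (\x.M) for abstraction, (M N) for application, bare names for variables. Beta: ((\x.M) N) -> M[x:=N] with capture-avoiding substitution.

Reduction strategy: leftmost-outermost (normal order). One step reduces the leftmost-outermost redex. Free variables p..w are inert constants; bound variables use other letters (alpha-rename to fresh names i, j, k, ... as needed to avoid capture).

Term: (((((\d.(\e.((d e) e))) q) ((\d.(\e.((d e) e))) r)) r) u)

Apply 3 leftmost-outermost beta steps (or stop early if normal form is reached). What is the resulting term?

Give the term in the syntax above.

Step 0: (((((\d.(\e.((d e) e))) q) ((\d.(\e.((d e) e))) r)) r) u)
Step 1: ((((\e.((q e) e)) ((\d.(\e.((d e) e))) r)) r) u)
Step 2: ((((q ((\d.(\e.((d e) e))) r)) ((\d.(\e.((d e) e))) r)) r) u)
Step 3: ((((q (\e.((r e) e))) ((\d.(\e.((d e) e))) r)) r) u)

Answer: ((((q (\e.((r e) e))) ((\d.(\e.((d e) e))) r)) r) u)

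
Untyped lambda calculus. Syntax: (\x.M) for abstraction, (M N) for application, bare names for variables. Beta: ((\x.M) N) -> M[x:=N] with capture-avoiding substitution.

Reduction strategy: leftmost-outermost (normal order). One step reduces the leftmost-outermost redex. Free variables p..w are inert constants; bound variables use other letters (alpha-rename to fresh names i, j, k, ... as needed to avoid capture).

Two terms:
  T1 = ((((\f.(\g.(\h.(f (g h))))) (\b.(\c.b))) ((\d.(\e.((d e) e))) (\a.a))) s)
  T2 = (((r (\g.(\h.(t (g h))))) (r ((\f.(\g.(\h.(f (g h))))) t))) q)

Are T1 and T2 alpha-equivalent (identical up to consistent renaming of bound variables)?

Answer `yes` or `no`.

Term 1: ((((\f.(\g.(\h.(f (g h))))) (\b.(\c.b))) ((\d.(\e.((d e) e))) (\a.a))) s)
Term 2: (((r (\g.(\h.(t (g h))))) (r ((\f.(\g.(\h.(f (g h))))) t))) q)
Alpha-equivalence: compare structure up to binder renaming.
Result: False

Answer: no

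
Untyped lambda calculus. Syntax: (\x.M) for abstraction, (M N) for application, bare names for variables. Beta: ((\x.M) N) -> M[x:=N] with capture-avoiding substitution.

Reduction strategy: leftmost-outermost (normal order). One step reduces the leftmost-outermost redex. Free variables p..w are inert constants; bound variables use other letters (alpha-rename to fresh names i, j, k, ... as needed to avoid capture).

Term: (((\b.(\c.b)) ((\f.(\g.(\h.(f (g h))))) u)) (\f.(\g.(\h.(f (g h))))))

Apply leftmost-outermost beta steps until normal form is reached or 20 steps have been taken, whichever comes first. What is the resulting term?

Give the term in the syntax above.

Step 0: (((\b.(\c.b)) ((\f.(\g.(\h.(f (g h))))) u)) (\f.(\g.(\h.(f (g h))))))
Step 1: ((\c.((\f.(\g.(\h.(f (g h))))) u)) (\f.(\g.(\h.(f (g h))))))
Step 2: ((\f.(\g.(\h.(f (g h))))) u)
Step 3: (\g.(\h.(u (g h))))

Answer: (\g.(\h.(u (g h))))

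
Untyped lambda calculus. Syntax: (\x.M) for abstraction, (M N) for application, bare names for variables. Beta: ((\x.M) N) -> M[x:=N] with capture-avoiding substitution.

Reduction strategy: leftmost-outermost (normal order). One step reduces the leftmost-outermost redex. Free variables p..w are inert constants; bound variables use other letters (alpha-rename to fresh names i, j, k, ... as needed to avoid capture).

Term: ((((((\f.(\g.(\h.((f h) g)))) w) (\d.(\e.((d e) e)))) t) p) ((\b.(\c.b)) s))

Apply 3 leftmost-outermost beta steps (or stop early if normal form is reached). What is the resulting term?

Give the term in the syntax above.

Step 0: ((((((\f.(\g.(\h.((f h) g)))) w) (\d.(\e.((d e) e)))) t) p) ((\b.(\c.b)) s))
Step 1: (((((\g.(\h.((w h) g))) (\d.(\e.((d e) e)))) t) p) ((\b.(\c.b)) s))
Step 2: ((((\h.((w h) (\d.(\e.((d e) e))))) t) p) ((\b.(\c.b)) s))
Step 3: ((((w t) (\d.(\e.((d e) e)))) p) ((\b.(\c.b)) s))

Answer: ((((w t) (\d.(\e.((d e) e)))) p) ((\b.(\c.b)) s))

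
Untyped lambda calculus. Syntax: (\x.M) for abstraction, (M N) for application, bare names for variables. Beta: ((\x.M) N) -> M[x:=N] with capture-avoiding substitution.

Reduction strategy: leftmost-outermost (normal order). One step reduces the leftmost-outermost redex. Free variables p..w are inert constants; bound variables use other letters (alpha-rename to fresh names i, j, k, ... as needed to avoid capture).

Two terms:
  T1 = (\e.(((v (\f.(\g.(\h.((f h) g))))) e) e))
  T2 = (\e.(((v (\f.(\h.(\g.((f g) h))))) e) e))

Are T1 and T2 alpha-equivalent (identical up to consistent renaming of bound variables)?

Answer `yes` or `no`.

Term 1: (\e.(((v (\f.(\g.(\h.((f h) g))))) e) e))
Term 2: (\e.(((v (\f.(\h.(\g.((f g) h))))) e) e))
Alpha-equivalence: compare structure up to binder renaming.
Result: True

Answer: yes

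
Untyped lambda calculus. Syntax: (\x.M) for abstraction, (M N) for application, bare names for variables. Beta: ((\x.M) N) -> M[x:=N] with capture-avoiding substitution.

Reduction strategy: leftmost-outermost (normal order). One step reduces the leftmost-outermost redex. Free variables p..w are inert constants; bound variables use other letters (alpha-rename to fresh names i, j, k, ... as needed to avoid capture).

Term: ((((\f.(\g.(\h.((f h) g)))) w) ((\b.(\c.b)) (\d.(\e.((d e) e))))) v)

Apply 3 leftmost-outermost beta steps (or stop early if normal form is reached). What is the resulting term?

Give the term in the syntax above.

Step 0: ((((\f.(\g.(\h.((f h) g)))) w) ((\b.(\c.b)) (\d.(\e.((d e) e))))) v)
Step 1: (((\g.(\h.((w h) g))) ((\b.(\c.b)) (\d.(\e.((d e) e))))) v)
Step 2: ((\h.((w h) ((\b.(\c.b)) (\d.(\e.((d e) e)))))) v)
Step 3: ((w v) ((\b.(\c.b)) (\d.(\e.((d e) e)))))

Answer: ((w v) ((\b.(\c.b)) (\d.(\e.((d e) e)))))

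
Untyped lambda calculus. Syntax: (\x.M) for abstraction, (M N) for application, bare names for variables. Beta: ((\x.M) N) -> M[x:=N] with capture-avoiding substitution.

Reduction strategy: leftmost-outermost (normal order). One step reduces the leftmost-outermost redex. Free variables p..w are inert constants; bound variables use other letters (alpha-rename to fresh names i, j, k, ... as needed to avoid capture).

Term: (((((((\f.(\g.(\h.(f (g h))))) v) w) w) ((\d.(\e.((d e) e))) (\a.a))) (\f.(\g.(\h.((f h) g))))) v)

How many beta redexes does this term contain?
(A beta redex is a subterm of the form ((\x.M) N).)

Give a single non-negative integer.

Term: (((((((\f.(\g.(\h.(f (g h))))) v) w) w) ((\d.(\e.((d e) e))) (\a.a))) (\f.(\g.(\h.((f h) g))))) v)
  Redex: ((\f.(\g.(\h.(f (g h))))) v)
  Redex: ((\d.(\e.((d e) e))) (\a.a))
Total redexes: 2

Answer: 2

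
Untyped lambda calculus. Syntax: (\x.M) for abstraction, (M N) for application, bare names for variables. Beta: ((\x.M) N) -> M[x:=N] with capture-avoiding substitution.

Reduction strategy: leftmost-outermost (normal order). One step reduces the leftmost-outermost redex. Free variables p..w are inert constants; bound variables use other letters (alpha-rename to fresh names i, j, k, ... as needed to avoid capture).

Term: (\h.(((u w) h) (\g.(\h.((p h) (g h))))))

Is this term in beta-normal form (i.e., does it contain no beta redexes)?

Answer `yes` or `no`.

Answer: yes

Derivation:
Term: (\h.(((u w) h) (\g.(\h.((p h) (g h))))))
No beta redexes found.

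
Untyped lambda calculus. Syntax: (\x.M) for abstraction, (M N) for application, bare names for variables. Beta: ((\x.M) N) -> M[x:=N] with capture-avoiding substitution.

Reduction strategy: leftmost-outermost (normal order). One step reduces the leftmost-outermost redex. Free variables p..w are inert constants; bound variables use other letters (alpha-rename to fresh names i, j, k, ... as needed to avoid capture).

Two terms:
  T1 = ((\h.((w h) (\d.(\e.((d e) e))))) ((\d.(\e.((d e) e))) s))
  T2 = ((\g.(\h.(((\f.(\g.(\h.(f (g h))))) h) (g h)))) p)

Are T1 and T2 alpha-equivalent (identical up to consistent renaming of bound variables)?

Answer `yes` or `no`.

Answer: no

Derivation:
Term 1: ((\h.((w h) (\d.(\e.((d e) e))))) ((\d.(\e.((d e) e))) s))
Term 2: ((\g.(\h.(((\f.(\g.(\h.(f (g h))))) h) (g h)))) p)
Alpha-equivalence: compare structure up to binder renaming.
Result: False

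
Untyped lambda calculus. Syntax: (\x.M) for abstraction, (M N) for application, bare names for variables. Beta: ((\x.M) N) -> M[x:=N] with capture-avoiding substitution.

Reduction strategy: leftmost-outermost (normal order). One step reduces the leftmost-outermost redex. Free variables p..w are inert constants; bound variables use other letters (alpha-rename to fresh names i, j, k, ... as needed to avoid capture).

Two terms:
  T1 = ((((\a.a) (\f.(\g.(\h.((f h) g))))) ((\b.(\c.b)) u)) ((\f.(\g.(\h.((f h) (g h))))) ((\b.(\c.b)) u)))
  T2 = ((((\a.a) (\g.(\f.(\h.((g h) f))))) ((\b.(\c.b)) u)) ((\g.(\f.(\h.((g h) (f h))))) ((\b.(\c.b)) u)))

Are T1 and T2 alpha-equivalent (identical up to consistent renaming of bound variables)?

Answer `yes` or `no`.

Answer: yes

Derivation:
Term 1: ((((\a.a) (\f.(\g.(\h.((f h) g))))) ((\b.(\c.b)) u)) ((\f.(\g.(\h.((f h) (g h))))) ((\b.(\c.b)) u)))
Term 2: ((((\a.a) (\g.(\f.(\h.((g h) f))))) ((\b.(\c.b)) u)) ((\g.(\f.(\h.((g h) (f h))))) ((\b.(\c.b)) u)))
Alpha-equivalence: compare structure up to binder renaming.
Result: True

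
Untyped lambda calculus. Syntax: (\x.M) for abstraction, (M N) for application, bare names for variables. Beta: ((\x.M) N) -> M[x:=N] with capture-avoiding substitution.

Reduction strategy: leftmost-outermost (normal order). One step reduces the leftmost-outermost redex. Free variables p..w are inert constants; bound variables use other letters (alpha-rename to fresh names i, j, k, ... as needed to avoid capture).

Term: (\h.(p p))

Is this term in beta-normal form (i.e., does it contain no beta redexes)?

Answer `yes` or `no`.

Answer: yes

Derivation:
Term: (\h.(p p))
No beta redexes found.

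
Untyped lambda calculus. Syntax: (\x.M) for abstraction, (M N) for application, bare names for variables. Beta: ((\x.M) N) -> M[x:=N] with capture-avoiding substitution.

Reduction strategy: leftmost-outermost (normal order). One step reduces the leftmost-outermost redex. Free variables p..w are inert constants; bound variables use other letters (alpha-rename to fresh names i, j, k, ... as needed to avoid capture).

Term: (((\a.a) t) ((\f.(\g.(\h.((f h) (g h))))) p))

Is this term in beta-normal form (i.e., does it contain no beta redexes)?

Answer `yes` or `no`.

Answer: no

Derivation:
Term: (((\a.a) t) ((\f.(\g.(\h.((f h) (g h))))) p))
Found 2 beta redex(es).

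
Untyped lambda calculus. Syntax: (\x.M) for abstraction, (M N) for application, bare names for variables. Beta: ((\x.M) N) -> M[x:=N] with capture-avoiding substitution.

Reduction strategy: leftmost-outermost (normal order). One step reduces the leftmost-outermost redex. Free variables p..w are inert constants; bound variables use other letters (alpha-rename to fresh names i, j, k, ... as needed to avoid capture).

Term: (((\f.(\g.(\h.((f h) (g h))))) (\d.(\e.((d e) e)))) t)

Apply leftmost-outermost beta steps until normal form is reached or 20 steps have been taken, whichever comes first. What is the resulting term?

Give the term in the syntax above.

Answer: (\h.((h (t h)) (t h)))

Derivation:
Step 0: (((\f.(\g.(\h.((f h) (g h))))) (\d.(\e.((d e) e)))) t)
Step 1: ((\g.(\h.(((\d.(\e.((d e) e))) h) (g h)))) t)
Step 2: (\h.(((\d.(\e.((d e) e))) h) (t h)))
Step 3: (\h.((\e.((h e) e)) (t h)))
Step 4: (\h.((h (t h)) (t h)))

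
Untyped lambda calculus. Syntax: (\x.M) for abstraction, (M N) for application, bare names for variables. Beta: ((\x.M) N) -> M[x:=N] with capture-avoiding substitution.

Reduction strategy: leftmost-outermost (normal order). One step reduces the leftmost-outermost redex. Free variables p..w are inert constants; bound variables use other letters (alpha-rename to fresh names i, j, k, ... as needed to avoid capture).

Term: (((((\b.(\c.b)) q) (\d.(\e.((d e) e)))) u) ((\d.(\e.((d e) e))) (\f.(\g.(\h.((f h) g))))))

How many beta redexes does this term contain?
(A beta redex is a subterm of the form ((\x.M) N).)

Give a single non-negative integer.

Answer: 2

Derivation:
Term: (((((\b.(\c.b)) q) (\d.(\e.((d e) e)))) u) ((\d.(\e.((d e) e))) (\f.(\g.(\h.((f h) g))))))
  Redex: ((\b.(\c.b)) q)
  Redex: ((\d.(\e.((d e) e))) (\f.(\g.(\h.((f h) g)))))
Total redexes: 2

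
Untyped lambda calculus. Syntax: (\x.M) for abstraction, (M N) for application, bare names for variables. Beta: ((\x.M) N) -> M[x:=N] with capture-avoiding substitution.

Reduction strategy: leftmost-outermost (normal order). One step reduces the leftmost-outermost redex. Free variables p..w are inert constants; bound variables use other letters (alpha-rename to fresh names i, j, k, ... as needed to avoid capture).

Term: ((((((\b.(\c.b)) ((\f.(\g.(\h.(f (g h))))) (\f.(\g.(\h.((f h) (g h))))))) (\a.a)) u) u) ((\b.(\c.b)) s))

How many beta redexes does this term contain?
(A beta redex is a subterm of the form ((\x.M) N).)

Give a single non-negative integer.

Answer: 3

Derivation:
Term: ((((((\b.(\c.b)) ((\f.(\g.(\h.(f (g h))))) (\f.(\g.(\h.((f h) (g h))))))) (\a.a)) u) u) ((\b.(\c.b)) s))
  Redex: ((\b.(\c.b)) ((\f.(\g.(\h.(f (g h))))) (\f.(\g.(\h.((f h) (g h)))))))
  Redex: ((\f.(\g.(\h.(f (g h))))) (\f.(\g.(\h.((f h) (g h))))))
  Redex: ((\b.(\c.b)) s)
Total redexes: 3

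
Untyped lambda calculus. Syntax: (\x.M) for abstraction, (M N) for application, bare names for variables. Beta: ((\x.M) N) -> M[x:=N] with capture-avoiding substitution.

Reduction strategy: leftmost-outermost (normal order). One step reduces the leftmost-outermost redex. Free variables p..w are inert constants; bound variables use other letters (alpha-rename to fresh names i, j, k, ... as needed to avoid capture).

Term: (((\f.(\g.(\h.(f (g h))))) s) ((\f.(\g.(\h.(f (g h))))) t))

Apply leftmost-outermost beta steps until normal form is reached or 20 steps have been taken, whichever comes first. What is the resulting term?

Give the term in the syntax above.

Step 0: (((\f.(\g.(\h.(f (g h))))) s) ((\f.(\g.(\h.(f (g h))))) t))
Step 1: ((\g.(\h.(s (g h)))) ((\f.(\g.(\h.(f (g h))))) t))
Step 2: (\h.(s (((\f.(\g.(\h.(f (g h))))) t) h)))
Step 3: (\h.(s ((\g.(\h.(t (g h)))) h)))
Step 4: (\h.(s (\i.(t (h i)))))

Answer: (\h.(s (\i.(t (h i)))))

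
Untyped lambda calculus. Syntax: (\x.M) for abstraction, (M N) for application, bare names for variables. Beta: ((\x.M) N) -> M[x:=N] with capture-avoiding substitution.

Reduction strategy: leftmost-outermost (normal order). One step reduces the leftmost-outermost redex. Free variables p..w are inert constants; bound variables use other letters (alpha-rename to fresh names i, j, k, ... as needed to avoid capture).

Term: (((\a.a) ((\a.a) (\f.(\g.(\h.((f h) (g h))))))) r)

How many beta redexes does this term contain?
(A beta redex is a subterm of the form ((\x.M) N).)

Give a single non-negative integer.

Answer: 2

Derivation:
Term: (((\a.a) ((\a.a) (\f.(\g.(\h.((f h) (g h))))))) r)
  Redex: ((\a.a) ((\a.a) (\f.(\g.(\h.((f h) (g h)))))))
  Redex: ((\a.a) (\f.(\g.(\h.((f h) (g h))))))
Total redexes: 2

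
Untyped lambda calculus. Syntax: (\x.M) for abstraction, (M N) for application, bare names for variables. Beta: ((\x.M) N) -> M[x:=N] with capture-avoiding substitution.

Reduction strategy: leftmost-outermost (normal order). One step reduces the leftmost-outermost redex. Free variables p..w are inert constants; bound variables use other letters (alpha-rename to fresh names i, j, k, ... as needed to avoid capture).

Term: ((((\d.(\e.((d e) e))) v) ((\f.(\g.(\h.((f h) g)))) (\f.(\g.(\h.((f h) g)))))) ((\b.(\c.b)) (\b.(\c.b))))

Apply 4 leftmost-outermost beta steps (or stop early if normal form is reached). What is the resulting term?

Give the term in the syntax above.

Step 0: ((((\d.(\e.((d e) e))) v) ((\f.(\g.(\h.((f h) g)))) (\f.(\g.(\h.((f h) g)))))) ((\b.(\c.b)) (\b.(\c.b))))
Step 1: (((\e.((v e) e)) ((\f.(\g.(\h.((f h) g)))) (\f.(\g.(\h.((f h) g)))))) ((\b.(\c.b)) (\b.(\c.b))))
Step 2: (((v ((\f.(\g.(\h.((f h) g)))) (\f.(\g.(\h.((f h) g)))))) ((\f.(\g.(\h.((f h) g)))) (\f.(\g.(\h.((f h) g)))))) ((\b.(\c.b)) (\b.(\c.b))))
Step 3: (((v (\g.(\h.(((\f.(\g.(\h.((f h) g)))) h) g)))) ((\f.(\g.(\h.((f h) g)))) (\f.(\g.(\h.((f h) g)))))) ((\b.(\c.b)) (\b.(\c.b))))
Step 4: (((v (\g.(\h.((\g.(\i.((h i) g))) g)))) ((\f.(\g.(\h.((f h) g)))) (\f.(\g.(\h.((f h) g)))))) ((\b.(\c.b)) (\b.(\c.b))))

Answer: (((v (\g.(\h.((\g.(\i.((h i) g))) g)))) ((\f.(\g.(\h.((f h) g)))) (\f.(\g.(\h.((f h) g)))))) ((\b.(\c.b)) (\b.(\c.b))))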